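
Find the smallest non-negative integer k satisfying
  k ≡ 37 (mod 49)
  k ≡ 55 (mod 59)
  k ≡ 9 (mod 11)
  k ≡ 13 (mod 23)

The moduli are pairwise coprime; N = 49·59·11·23 = 731423.
N/49 = 14927; 14927 ≡ 31 (mod 49); 31·19 ≡ 1, so inverse 19.
N/59 = 12397; 12397 ≡ 7 (mod 59); 7·17 ≡ 1, so inverse 17.
N/11 = 66493; 66493 ≡ 9 (mod 11); 9·5 ≡ 1, so inverse 5.
N/23 = 31801; 31801 ≡ 15 (mod 23); 15·20 ≡ 1, so inverse 20.
k ≡ 37·14927·19 + 55·12397·17 + 9·66493·5 + 13·31801·20 = 33345321.
33345321 mod 731423 = 431286.

431286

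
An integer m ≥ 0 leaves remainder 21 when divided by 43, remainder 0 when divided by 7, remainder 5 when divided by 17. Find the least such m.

Combine the congruences pairwise.
From m ≡ 21 (mod 43) write m = 21 + 43t. Substituting into m ≡ 0 (mod 7) gives 43t ≡ 0 (mod 7), and since 1⁻¹ ≡ 1 (mod 7), t ≡ 0. Hence m ≡ 21 + 43·0 = 21 (mod 301).
From m ≡ 21 (mod 301) write m = 21 + 301t. Substituting into m ≡ 5 (mod 17) gives 301t ≡ 1 (mod 17), and since 12⁻¹ ≡ 10 (mod 17), t ≡ 10. Hence m ≡ 21 + 301·10 = 3031 (mod 5117).

3031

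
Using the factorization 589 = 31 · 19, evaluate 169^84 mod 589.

562

Mod 31: 169 ≡ 14; by Fermat, exponent reduces to 84 mod 30 = 24; 14^24 ≡ 4 (mod 31).
Mod 19: 169 ≡ 17; by Fermat, exponent reduces to 84 mod 18 = 12; 17^12 ≡ 11 (mod 19).
Combine by CRT: x ≡ 4 (mod 31), x ≡ 11 (mod 19) ⇒ x ≡ 562 (mod 589).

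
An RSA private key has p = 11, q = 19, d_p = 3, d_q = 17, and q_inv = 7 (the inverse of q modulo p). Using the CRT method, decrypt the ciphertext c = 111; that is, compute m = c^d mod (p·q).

m₁ = c^(d_p) mod p: c ≡ 1 (mod 11), and 1^3 mod 11 = 1.
m₂ = c^(d_q) mod q: c ≡ 16 (mod 19), and 16^17 mod 19 = 6.
h = q_inv·(m₁ − m₂) mod p = 7·(1 − 6) mod 11 = 9.
m = m₂ + h·q = 6 + 9·19 = 177.

177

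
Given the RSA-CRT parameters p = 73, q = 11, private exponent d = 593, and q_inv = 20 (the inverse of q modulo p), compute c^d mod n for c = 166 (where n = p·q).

d_p = d mod (p−1) = 593 mod 72 = 17; d_q = d mod (q−1) = 3.
m₁ = c^(d_p) mod p: c ≡ 20 (mod 73), and 20^17 mod 73 = 5.
m₂ = c^(d_q) mod q: c ≡ 1 (mod 11), and 1^3 mod 11 = 1.
h = q_inv·(m₁ − m₂) mod p = 20·(5 − 1) mod 73 = 7.
m = m₂ + h·q = 1 + 7·11 = 78.

78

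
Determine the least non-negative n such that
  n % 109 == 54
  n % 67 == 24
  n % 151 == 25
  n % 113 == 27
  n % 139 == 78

14304425721

The moduli are pairwise coprime; M = 109·67·151·113·139 = 17320941371.
M/109 = 158907719; 158907719 ≡ 107 (mod 109); 107·54 ≡ 1, so inverse 54.
M/67 = 258521513; 258521513 ≡ 3 (mod 67); 3·45 ≡ 1, so inverse 45.
M/151 = 114708221; 114708221 ≡ 14 (mod 151); 14·54 ≡ 1, so inverse 54.
M/113 = 153282667; 153282667 ≡ 88 (mod 113); 88·9 ≡ 1, so inverse 9.
M/139 = 124611089; 124611089 ≡ 91 (mod 139); 91·55 ≡ 1, so inverse 55.
n ≡ 54·158907719·54 + 24·258521513·45 + 25·114708221·54 + 27·153282667·9 + 78·124611089·55 = 1469263500885.
1469263500885 mod 17320941371 = 14304425721.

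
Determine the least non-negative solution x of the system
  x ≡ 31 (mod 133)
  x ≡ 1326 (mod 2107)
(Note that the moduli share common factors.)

gcd(133, 2107) = 7 and 7 | (1326 − 31), so the pair is consistent; merging gives x ≡ 24503 (mod 40033), where 40033 = lcm(133, 2107).
The solution is unique modulo lcm(133, 2107) = 40033.

24503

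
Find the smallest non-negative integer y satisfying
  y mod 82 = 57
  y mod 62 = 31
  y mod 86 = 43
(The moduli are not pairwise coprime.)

97309

gcd(82, 62) = 2 and 2 | (31 − 57), so the pair is consistent; merging gives y ≡ 713 (mod 2542), where 2542 = lcm(82, 62).
gcd(2542, 86) = 2 and 2 | (43 − 713), so the pair is consistent; merging gives y ≡ 97309 (mod 109306), where 109306 = lcm(2542, 86).
The solution is unique modulo lcm(82, 62, 86) = 109306.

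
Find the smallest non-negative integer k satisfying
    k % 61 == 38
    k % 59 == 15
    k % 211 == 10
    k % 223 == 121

144580164

The moduli are pairwise coprime; N = 61·59·211·223 = 169343747.
N/61 = 2776127; 2776127 ≡ 17 (mod 61); 17·18 ≡ 1, so inverse 18.
N/59 = 2870233; 2870233 ≡ 1 (mod 59), inverse 1.
N/211 = 802577; 802577 ≡ 144 (mod 211); 144·148 ≡ 1, so inverse 148.
N/223 = 759389; 759389 ≡ 74 (mod 223); 74·220 ≡ 1, so inverse 220.
k ≡ 38·2776127·18 + 15·2870233·1 + 10·802577·148 + 121·759389·220 = 23344673503.
23344673503 mod 169343747 = 144580164.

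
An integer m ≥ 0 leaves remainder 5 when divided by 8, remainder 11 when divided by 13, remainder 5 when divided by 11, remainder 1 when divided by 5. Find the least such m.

Combine the congruences pairwise.
From m ≡ 5 (mod 8) write m = 5 + 8t. Substituting into m ≡ 11 (mod 13) gives 8t ≡ 6 (mod 13), and since 8⁻¹ ≡ 5 (mod 13), t ≡ 4. Hence m ≡ 5 + 8·4 = 37 (mod 104).
From m ≡ 37 (mod 104) write m = 37 + 104t. Substituting into m ≡ 5 (mod 11) gives 104t ≡ 1 (mod 11), and since 5⁻¹ ≡ 9 (mod 11), t ≡ 9. Hence m ≡ 37 + 104·9 = 973 (mod 1144).
From m ≡ 973 (mod 1144) write m = 973 + 1144t. Substituting into m ≡ 1 (mod 5) gives 1144t ≡ 3 (mod 5), and since 4⁻¹ ≡ 4 (mod 5), t ≡ 2. Hence m ≡ 973 + 1144·2 = 3261 (mod 5720).

3261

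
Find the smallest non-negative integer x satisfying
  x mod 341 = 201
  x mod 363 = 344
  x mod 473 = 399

gcd(341, 363) = 11 and 11 | (344 − 201), so the pair is consistent; merging gives x ≡ 3611 (mod 11253), where 11253 = lcm(341, 363).
gcd(11253, 473) = 11 and 11 | (399 − 3611), so the pair is consistent; merging gives x ≡ 476237 (mod 483879), where 483879 = lcm(11253, 473).
The solution is unique modulo lcm(341, 363, 473) = 483879.

476237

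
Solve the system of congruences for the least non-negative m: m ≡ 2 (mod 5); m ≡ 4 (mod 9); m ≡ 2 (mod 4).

Combine the congruences pairwise.
From m ≡ 2 (mod 5) write m = 2 + 5t. Substituting into m ≡ 4 (mod 9) gives 5t ≡ 2 (mod 9), and since 5⁻¹ ≡ 2 (mod 9), t ≡ 4. Hence m ≡ 2 + 5·4 = 22 (mod 45).
From m ≡ 22 (mod 45) write m = 22 + 45t. Substituting into m ≡ 2 (mod 4) gives 45t ≡ 0 (mod 4), and since 1⁻¹ ≡ 1 (mod 4), t ≡ 0. Hence m ≡ 22 + 45·0 = 22 (mod 180).

22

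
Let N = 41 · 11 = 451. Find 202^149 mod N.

3

Mod 41: 202 ≡ 38; by Fermat, exponent reduces to 149 mod 40 = 29; 38^29 ≡ 3 (mod 41).
Mod 11: 202 ≡ 4; by Fermat, exponent reduces to 149 mod 10 = 9; 4^9 ≡ 3 (mod 11).
Combine by CRT: x ≡ 3 (mod 41), x ≡ 3 (mod 11) ⇒ x ≡ 3 (mod 451).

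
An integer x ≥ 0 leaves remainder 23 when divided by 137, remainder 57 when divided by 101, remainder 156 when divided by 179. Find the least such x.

The moduli are pairwise coprime; N = 137·101·179 = 2476823.
N/137 = 18079; 18079 ≡ 132 (mod 137); 132·82 ≡ 1, so inverse 82.
N/101 = 24523; 24523 ≡ 81 (mod 101); 81·5 ≡ 1, so inverse 5.
N/179 = 13837; 13837 ≡ 54 (mod 179); 54·63 ≡ 1, so inverse 63.
x ≡ 23·18079·82 + 57·24523·5 + 156·13837·63 = 177076085.
177076085 mod 2476823 = 1221652.

1221652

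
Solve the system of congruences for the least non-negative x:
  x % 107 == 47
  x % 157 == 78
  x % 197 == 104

1993350

The moduli are pairwise coprime; N = 107·157·197 = 3309403.
N/107 = 30929; 30929 ≡ 6 (mod 107); 6·18 ≡ 1, so inverse 18.
N/157 = 21079; 21079 ≡ 41 (mod 157); 41·23 ≡ 1, so inverse 23.
N/197 = 16799; 16799 ≡ 54 (mod 197); 54·135 ≡ 1, so inverse 135.
x ≡ 47·30929·18 + 78·21079·23 + 104·16799·135 = 299839620.
299839620 mod 3309403 = 1993350.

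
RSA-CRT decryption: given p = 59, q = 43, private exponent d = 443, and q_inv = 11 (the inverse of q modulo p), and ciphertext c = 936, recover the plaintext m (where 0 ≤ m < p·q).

330

d_p = d mod (p−1) = 443 mod 58 = 37; d_q = d mod (q−1) = 23.
m₁ = c^(d_p) mod p: c ≡ 51 (mod 59), and 51^37 mod 59 = 35.
m₂ = c^(d_q) mod q: c ≡ 33 (mod 43), and 33^23 mod 43 = 29.
h = q_inv·(m₁ − m₂) mod p = 11·(35 − 29) mod 59 = 7.
m = m₂ + h·q = 29 + 7·43 = 330.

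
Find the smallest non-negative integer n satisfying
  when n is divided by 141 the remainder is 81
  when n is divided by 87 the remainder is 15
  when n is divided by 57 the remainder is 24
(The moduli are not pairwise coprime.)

61698

Combine the congruences pairwise.
gcd(141, 87) = 3 and 3 | (15 − 81), so the pair is consistent; merging gives n ≡ 363 (mod 4089), where 4089 = lcm(141, 87).
gcd(4089, 57) = 3 and 3 | (24 − 363), so the pair is consistent; merging gives n ≡ 61698 (mod 77691), where 77691 = lcm(4089, 57).
The solution is unique modulo lcm(141, 87, 57) = 77691.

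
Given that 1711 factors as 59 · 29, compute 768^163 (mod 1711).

1476

Mod 59: 768 ≡ 1; by Fermat, exponent reduces to 163 mod 58 = 47; 1^47 ≡ 1 (mod 59).
Mod 29: 768 ≡ 14; by Fermat, exponent reduces to 163 mod 28 = 23; 14^23 ≡ 26 (mod 29).
Combine by CRT: x ≡ 1 (mod 59), x ≡ 26 (mod 29) ⇒ x ≡ 1476 (mod 1711).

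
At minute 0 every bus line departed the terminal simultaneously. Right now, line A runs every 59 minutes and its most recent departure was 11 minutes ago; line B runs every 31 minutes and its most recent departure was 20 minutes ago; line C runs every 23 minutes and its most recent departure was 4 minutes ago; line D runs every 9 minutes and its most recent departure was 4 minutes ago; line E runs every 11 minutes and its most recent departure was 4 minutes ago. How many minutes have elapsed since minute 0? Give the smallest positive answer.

1505101

The moduli are pairwise coprime; N = 59·31·23·9·11 = 4164633.
N/59 = 70587; 70587 ≡ 23 (mod 59); 23·18 ≡ 1, so inverse 18.
N/31 = 134343; 134343 ≡ 20 (mod 31); 20·14 ≡ 1, so inverse 14.
N/23 = 181071; 181071 ≡ 15 (mod 23); 15·20 ≡ 1, so inverse 20.
N/9 = 462737; 462737 ≡ 2 (mod 9); 2·5 ≡ 1, so inverse 5.
N/11 = 378603; 378603 ≡ 5 (mod 11); 5·9 ≡ 1, so inverse 9.
t ≡ 11·70587·18 + 20·134343·14 + 4·181071·20 + 4·462737·5 + 4·378603·9 = 88962394.
88962394 mod 4164633 = 1505101.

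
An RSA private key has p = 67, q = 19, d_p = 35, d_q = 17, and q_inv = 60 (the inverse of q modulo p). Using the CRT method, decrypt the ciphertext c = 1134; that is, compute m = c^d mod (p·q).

896

m₁ = c^(d_p) mod p: c ≡ 62 (mod 67), and 62^35 mod 67 = 25.
m₂ = c^(d_q) mod q: c ≡ 13 (mod 19), and 13^17 mod 19 = 3.
h = q_inv·(m₁ − m₂) mod p = 60·(25 − 3) mod 67 = 47.
m = m₂ + h·q = 3 + 47·19 = 896.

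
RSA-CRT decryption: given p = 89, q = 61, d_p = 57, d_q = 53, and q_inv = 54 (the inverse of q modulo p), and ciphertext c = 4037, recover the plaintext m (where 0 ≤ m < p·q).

m₁ = c^(d_p) mod p: c ≡ 32 (mod 89), and 32^57 mod 89 = 45.
m₂ = c^(d_q) mod q: c ≡ 11 (mod 61), and 11^53 mod 61 = 11.
h = q_inv·(m₁ − m₂) mod p = 54·(45 − 11) mod 89 = 56.
m = m₂ + h·q = 11 + 56·61 = 3427.

3427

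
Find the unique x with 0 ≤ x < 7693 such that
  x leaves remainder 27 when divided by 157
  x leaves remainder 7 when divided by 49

From x ≡ 27 (mod 157) write x = 27 + 157t. Substituting into x ≡ 7 (mod 49) gives 157t ≡ 29 (mod 49), and since 10⁻¹ ≡ 5 (mod 49), t ≡ 47. Hence x ≡ 27 + 157·47 = 7406 (mod 7693).

7406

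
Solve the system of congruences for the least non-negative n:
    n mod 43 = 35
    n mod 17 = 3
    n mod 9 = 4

Combine the congruences pairwise.
From n ≡ 35 (mod 43) write n = 35 + 43t. Substituting into n ≡ 3 (mod 17) gives 43t ≡ 2 (mod 17), and since 9⁻¹ ≡ 2 (mod 17), t ≡ 4. Hence n ≡ 35 + 43·4 = 207 (mod 731).
From n ≡ 207 (mod 731) write n = 207 + 731t. Substituting into n ≡ 4 (mod 9) gives 731t ≡ 4 (mod 9), and since 2⁻¹ ≡ 5 (mod 9), t ≡ 2. Hence n ≡ 207 + 731·2 = 1669 (mod 6579).

1669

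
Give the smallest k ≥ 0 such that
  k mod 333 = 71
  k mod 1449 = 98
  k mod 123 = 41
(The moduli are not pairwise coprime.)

Combine the congruences pairwise.
gcd(333, 1449) = 9 and 9 | (98 − 71), so the pair is consistent; merging gives k ≡ 20384 (mod 53613), where 53613 = lcm(333, 1449).
gcd(53613, 123) = 3 and 3 | (41 − 20384), so the pair is consistent; merging gives k ≡ 1950452 (mod 2198133), where 2198133 = lcm(53613, 123).
The solution is unique modulo lcm(333, 1449, 123) = 2198133.

1950452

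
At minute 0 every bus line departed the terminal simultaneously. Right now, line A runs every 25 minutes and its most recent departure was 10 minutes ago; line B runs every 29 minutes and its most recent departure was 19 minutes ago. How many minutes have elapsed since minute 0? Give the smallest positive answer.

135

Combine the congruences pairwise.
From t ≡ 10 (mod 25) write t = 10 + 25s. Substituting into t ≡ 19 (mod 29) gives 25s ≡ 9 (mod 29), and since 25⁻¹ ≡ 7 (mod 29), s ≡ 5. Hence t ≡ 10 + 25·5 = 135 (mod 725).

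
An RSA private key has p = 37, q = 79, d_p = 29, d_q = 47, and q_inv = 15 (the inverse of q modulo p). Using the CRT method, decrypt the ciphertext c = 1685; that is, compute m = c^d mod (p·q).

2548

m₁ = c^(d_p) mod p: c ≡ 20 (mod 37), and 20^29 mod 37 = 32.
m₂ = c^(d_q) mod q: c ≡ 26 (mod 79), and 26^47 mod 79 = 20.
h = q_inv·(m₁ − m₂) mod p = 15·(32 − 20) mod 37 = 32.
m = m₂ + h·q = 20 + 32·79 = 2548.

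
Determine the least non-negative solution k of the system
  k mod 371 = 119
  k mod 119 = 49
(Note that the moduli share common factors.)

4571

Combine the congruences pairwise.
gcd(371, 119) = 7 and 7 | (49 − 119), so the pair is consistent; merging gives k ≡ 4571 (mod 6307), where 6307 = lcm(371, 119).
The solution is unique modulo lcm(371, 119) = 6307.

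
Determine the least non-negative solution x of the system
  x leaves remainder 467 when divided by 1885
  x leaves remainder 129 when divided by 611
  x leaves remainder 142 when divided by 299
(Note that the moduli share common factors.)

829867

Combine the congruences pairwise.
gcd(1885, 611) = 13 and 13 | (129 − 467), so the pair is consistent; merging gives x ≡ 32512 (mod 88595), where 88595 = lcm(1885, 611).
gcd(88595, 299) = 13 and 13 | (142 − 32512), so the pair is consistent; merging gives x ≡ 829867 (mod 2037685), where 2037685 = lcm(88595, 299).
The solution is unique modulo lcm(1885, 611, 299) = 2037685.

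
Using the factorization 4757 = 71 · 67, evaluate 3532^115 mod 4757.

Mod 71: 3532 ≡ 53; by Fermat, exponent reduces to 115 mod 70 = 45; 53^45 ≡ 34 (mod 71).
Mod 67: 3532 ≡ 48; by Fermat, exponent reduces to 115 mod 66 = 49; 48^49 ≡ 44 (mod 67).
Combine by CRT: x ≡ 34 (mod 71), x ≡ 44 (mod 67) ⇒ x ≡ 2590 (mod 4757).

2590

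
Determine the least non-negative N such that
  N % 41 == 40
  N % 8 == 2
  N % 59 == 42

From N ≡ 40 (mod 41) write N = 40 + 41t. Substituting into N ≡ 2 (mod 8) gives 41t ≡ 2 (mod 8), and since 1⁻¹ ≡ 1 (mod 8), t ≡ 2. Hence N ≡ 40 + 41·2 = 122 (mod 328).
From N ≡ 122 (mod 328) write N = 122 + 328t. Substituting into N ≡ 42 (mod 59) gives 328t ≡ 38 (mod 59), and since 33⁻¹ ≡ 34 (mod 59), t ≡ 53. Hence N ≡ 122 + 328·53 = 17506 (mod 19352).

17506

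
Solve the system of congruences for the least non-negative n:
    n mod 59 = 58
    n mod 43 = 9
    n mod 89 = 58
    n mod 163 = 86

33727231

The moduli are pairwise coprime; M = 59·43·89·163 = 36804259.
M/59 = 623801; 623801 ≡ 53 (mod 59); 53·49 ≡ 1, so inverse 49.
M/43 = 855913; 855913 ≡ 41 (mod 43); 41·21 ≡ 1, so inverse 21.
M/89 = 413531; 413531 ≡ 37 (mod 89); 37·77 ≡ 1, so inverse 77.
M/163 = 225793; 225793 ≡ 38 (mod 163); 38·133 ≡ 1, so inverse 133.
n ≡ 58·623801·49 + 9·855913·21 + 58·413531·77 + 86·225793·133 = 6364059779.
6364059779 mod 36804259 = 33727231.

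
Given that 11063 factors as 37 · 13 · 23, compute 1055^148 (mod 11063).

5372

Mod 37: 1055 ≡ 19; by Fermat, exponent reduces to 148 mod 36 = 4; 19^4 ≡ 7 (mod 37).
Mod 13: 1055 ≡ 2; by Fermat, exponent reduces to 148 mod 12 = 4; 2^4 ≡ 3 (mod 13).
Mod 23: 1055 ≡ 20; by Fermat, exponent reduces to 148 mod 22 = 16; 20^16 ≡ 13 (mod 23).
Combine by CRT: x ≡ 7 (mod 37), x ≡ 3 (mod 13), x ≡ 13 (mod 23) ⇒ x ≡ 5372 (mod 11063).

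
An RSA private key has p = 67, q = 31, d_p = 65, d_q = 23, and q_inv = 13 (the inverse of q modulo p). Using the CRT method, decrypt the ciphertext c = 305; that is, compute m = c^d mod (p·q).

m₁ = c^(d_p) mod p: c ≡ 37 (mod 67), and 37^65 mod 67 = 29.
m₂ = c^(d_q) mod q: c ≡ 26 (mod 31), and 26^23 mod 31 = 6.
h = q_inv·(m₁ − m₂) mod p = 13·(29 − 6) mod 67 = 31.
m = m₂ + h·q = 6 + 31·31 = 967.

967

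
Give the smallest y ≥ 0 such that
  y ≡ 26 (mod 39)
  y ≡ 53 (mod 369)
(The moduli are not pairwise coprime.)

1898

Combine the congruences pairwise.
gcd(39, 369) = 3 and 3 | (53 − 26), so the pair is consistent; merging gives y ≡ 1898 (mod 4797), where 4797 = lcm(39, 369).
The solution is unique modulo lcm(39, 369) = 4797.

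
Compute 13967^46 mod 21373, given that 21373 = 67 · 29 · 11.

Mod 67: 13967 ≡ 31; 31^46 ≡ 47 (mod 67).
Mod 29: 13967 ≡ 18; by Fermat, exponent reduces to 46 mod 28 = 18; 18^18 ≡ 4 (mod 29).
Mod 11: 13967 ≡ 8; by Fermat, exponent reduces to 46 mod 10 = 6; 8^6 ≡ 3 (mod 11).
Combine by CRT: x ≡ 47 (mod 67), x ≡ 4 (mod 29), x ≡ 3 (mod 11) ⇒ x ≡ 16998 (mod 21373).

16998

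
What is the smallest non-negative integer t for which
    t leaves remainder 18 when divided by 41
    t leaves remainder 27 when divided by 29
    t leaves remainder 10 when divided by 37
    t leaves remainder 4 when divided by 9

342778

Combine the congruences pairwise.
From t ≡ 18 (mod 41) write t = 18 + 41s. Substituting into t ≡ 27 (mod 29) gives 41s ≡ 9 (mod 29), and since 12⁻¹ ≡ 17 (mod 29), s ≡ 8. Hence t ≡ 18 + 41·8 = 346 (mod 1189).
From t ≡ 346 (mod 1189) write t = 346 + 1189s. Substituting into t ≡ 10 (mod 37) gives 1189s ≡ 34 (mod 37), and since 5⁻¹ ≡ 15 (mod 37), s ≡ 29. Hence t ≡ 346 + 1189·29 = 34827 (mod 43993).
From t ≡ 34827 (mod 43993) write t = 34827 + 43993s. Substituting into t ≡ 4 (mod 9) gives 43993s ≡ 7 (mod 9), and since 1⁻¹ ≡ 1 (mod 9), s ≡ 7. Hence t ≡ 34827 + 43993·7 = 342778 (mod 395937).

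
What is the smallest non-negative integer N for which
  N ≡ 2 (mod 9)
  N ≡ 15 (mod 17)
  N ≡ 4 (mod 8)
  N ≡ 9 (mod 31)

The moduli are pairwise coprime; M = 9·17·8·31 = 37944.
M/9 = 4216; 4216 ≡ 4 (mod 9); 4·7 ≡ 1, so inverse 7.
M/17 = 2232; 2232 ≡ 5 (mod 17); 5·7 ≡ 1, so inverse 7.
M/8 = 4743; 4743 ≡ 7 (mod 8); 7·7 ≡ 1, so inverse 7.
M/31 = 1224; 1224 ≡ 15 (mod 31); 15·29 ≡ 1, so inverse 29.
N ≡ 2·4216·7 + 15·2232·7 + 4·4743·7 + 9·1224·29 = 745652.
745652 mod 37944 = 24716.

24716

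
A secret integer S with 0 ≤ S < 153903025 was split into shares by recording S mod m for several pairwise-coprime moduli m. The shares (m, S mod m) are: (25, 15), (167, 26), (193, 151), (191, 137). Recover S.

46261865

Combine the congruences pairwise.
From S ≡ 15 (mod 25) write S = 15 + 25t. Substituting into S ≡ 26 (mod 167) gives 25t ≡ 11 (mod 167), and since 25⁻¹ ≡ 147 (mod 167), t ≡ 114. Hence S ≡ 15 + 25·114 = 2865 (mod 4175).
From S ≡ 2865 (mod 4175) write S = 2865 + 4175t. Substituting into S ≡ 151 (mod 193) gives 4175t ≡ 181 (mod 193), and since 122⁻¹ ≡ 106 (mod 193), t ≡ 79. Hence S ≡ 2865 + 4175·79 = 332690 (mod 805775).
From S ≡ 332690 (mod 805775) write S = 332690 + 805775t. Substituting into S ≡ 137 (mod 191) gives 805775t ≡ 169 (mod 191), and since 137⁻¹ ≡ 145 (mod 191), t ≡ 57. Hence S ≡ 332690 + 805775·57 = 46261865 (mod 153903025).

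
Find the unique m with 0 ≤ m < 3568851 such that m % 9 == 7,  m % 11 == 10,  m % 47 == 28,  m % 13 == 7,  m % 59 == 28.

The moduli are pairwise coprime; N = 9·11·47·13·59 = 3568851.
N/9 = 396539; 396539 ≡ 8 (mod 9); 8·8 ≡ 1, so inverse 8.
N/11 = 324441; 324441 ≡ 7 (mod 11); 7·8 ≡ 1, so inverse 8.
N/47 = 75933; 75933 ≡ 28 (mod 47); 28·42 ≡ 1, so inverse 42.
N/13 = 274527; 274527 ≡ 6 (mod 13); 6·11 ≡ 1, so inverse 11.
N/59 = 60489; 60489 ≡ 14 (mod 59); 14·38 ≡ 1, so inverse 38.
m ≡ 7·396539·8 + 10·324441·8 + 28·75933·42 + 7·274527·11 + 28·60489·38 = 222957547.
222957547 mod 3568851 = 1688785.

1688785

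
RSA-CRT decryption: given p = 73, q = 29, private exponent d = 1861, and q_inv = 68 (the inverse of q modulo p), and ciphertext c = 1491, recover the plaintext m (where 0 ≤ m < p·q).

1520

d_p = d mod (p−1) = 1861 mod 72 = 61; d_q = d mod (q−1) = 13.
m₁ = c^(d_p) mod p: c ≡ 31 (mod 73), and 31^61 mod 73 = 60.
m₂ = c^(d_q) mod q: c ≡ 12 (mod 29), and 12^13 mod 29 = 12.
h = q_inv·(m₁ − m₂) mod p = 68·(60 − 12) mod 73 = 52.
m = m₂ + h·q = 12 + 52·29 = 1520.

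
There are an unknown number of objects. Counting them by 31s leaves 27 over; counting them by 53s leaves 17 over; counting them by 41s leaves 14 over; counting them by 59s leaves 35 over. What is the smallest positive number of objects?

The moduli are pairwise coprime; M = 31·53·41·59 = 3974417.
M/31 = 128207; 128207 ≡ 22 (mod 31); 22·24 ≡ 1, so inverse 24.
M/53 = 74989; 74989 ≡ 47 (mod 53); 47·44 ≡ 1, so inverse 44.
M/41 = 96937; 96937 ≡ 13 (mod 41); 13·19 ≡ 1, so inverse 19.
M/59 = 67363; 67363 ≡ 44 (mod 59); 44·55 ≡ 1, so inverse 55.
N ≡ 27·128207·24 + 17·74989·44 + 14·96937·19 + 35·67363·55 = 294628925.
294628925 mod 3974417 = 522067.

522067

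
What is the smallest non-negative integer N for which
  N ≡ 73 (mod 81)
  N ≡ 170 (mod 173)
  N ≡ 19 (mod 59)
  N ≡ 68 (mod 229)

From N ≡ 73 (mod 81) write N = 73 + 81t. Substituting into N ≡ 170 (mod 173) gives 81t ≡ 97 (mod 173), and since 81⁻¹ ≡ 47 (mod 173), t ≡ 61. Hence N ≡ 73 + 81·61 = 5014 (mod 14013).
From N ≡ 5014 (mod 14013) write N = 5014 + 14013t. Substituting into N ≡ 19 (mod 59) gives 14013t ≡ 20 (mod 59), and since 30⁻¹ ≡ 2 (mod 59), t ≡ 40. Hence N ≡ 5014 + 14013·40 = 565534 (mod 826767).
From N ≡ 565534 (mod 826767) write N = 565534 + 826767t. Substituting into N ≡ 68 (mod 229) gives 826767t ≡ 164 (mod 229), and since 77⁻¹ ≡ 116 (mod 229), t ≡ 17. Hence N ≡ 565534 + 826767·17 = 14620573 (mod 189329643).

14620573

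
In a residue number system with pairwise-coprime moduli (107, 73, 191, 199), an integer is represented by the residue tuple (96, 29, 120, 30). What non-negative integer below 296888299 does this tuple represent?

34561952

The moduli are pairwise coprime; N = 107·73·191·199 = 296888299.
N/107 = 2774657; 2774657 ≡ 40 (mod 107); 40·99 ≡ 1, so inverse 99.
N/73 = 4066963; 4066963 ≡ 60 (mod 73); 60·28 ≡ 1, so inverse 28.
N/191 = 1554389; 1554389 ≡ 31 (mod 191); 31·37 ≡ 1, so inverse 37.
N/199 = 1491901; 1491901 ≡ 197 (mod 199); 197·99 ≡ 1, so inverse 99.
x ≡ 96·2774657·99 + 29·4066963·28 + 120·1554389·37 + 30·1491901·99 = 41005147214.
41005147214 mod 296888299 = 34561952.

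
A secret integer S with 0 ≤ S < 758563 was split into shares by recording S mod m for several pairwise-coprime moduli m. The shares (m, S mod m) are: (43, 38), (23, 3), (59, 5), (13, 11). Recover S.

60539

The moduli are pairwise coprime; N = 43·23·59·13 = 758563.
N/43 = 17641; 17641 ≡ 11 (mod 43); 11·4 ≡ 1, so inverse 4.
N/23 = 32981; 32981 ≡ 22 (mod 23); 22·22 ≡ 1, so inverse 22.
N/59 = 12857; 12857 ≡ 54 (mod 59); 54·47 ≡ 1, so inverse 47.
N/13 = 58351; 58351 ≡ 7 (mod 13); 7·2 ≡ 1, so inverse 2.
S ≡ 38·17641·4 + 3·32981·22 + 5·12857·47 + 11·58351·2 = 9163295.
9163295 mod 758563 = 60539.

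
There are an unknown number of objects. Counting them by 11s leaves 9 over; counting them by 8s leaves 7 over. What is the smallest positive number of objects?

31

Combine the congruences pairwise.
From N ≡ 9 (mod 11) write N = 9 + 11t. Substituting into N ≡ 7 (mod 8) gives 11t ≡ 6 (mod 8), and since 3⁻¹ ≡ 3 (mod 8), t ≡ 2. Hence N ≡ 9 + 11·2 = 31 (mod 88).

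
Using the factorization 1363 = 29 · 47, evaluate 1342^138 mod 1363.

1223

Mod 29: 1342 ≡ 8; by Fermat, exponent reduces to 138 mod 28 = 26; 8^26 ≡ 5 (mod 29).
Mod 47: 1342 ≡ 26; since 46 | 138, by Fermat 26^138 ≡ 1 (mod 47).
Combine by CRT: x ≡ 5 (mod 29), x ≡ 1 (mod 47) ⇒ x ≡ 1223 (mod 1363).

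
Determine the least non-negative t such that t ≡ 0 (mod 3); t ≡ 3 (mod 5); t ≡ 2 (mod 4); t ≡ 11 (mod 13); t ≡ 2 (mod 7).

Combine the congruences pairwise.
From t ≡ 0 (mod 3) write t = 0 + 3s. Substituting into t ≡ 3 (mod 5) gives 3s ≡ 3 (mod 5), and since 3⁻¹ ≡ 2 (mod 5), s ≡ 1. Hence t ≡ 0 + 3·1 = 3 (mod 15).
From t ≡ 3 (mod 15) write t = 3 + 15s. Substituting into t ≡ 2 (mod 4) gives 15s ≡ 3 (mod 4), and since 3⁻¹ ≡ 3 (mod 4), s ≡ 1. Hence t ≡ 3 + 15·1 = 18 (mod 60).
From t ≡ 18 (mod 60) write t = 18 + 60s. Substituting into t ≡ 11 (mod 13) gives 60s ≡ 6 (mod 13), and since 8⁻¹ ≡ 5 (mod 13), s ≡ 4. Hence t ≡ 18 + 60·4 = 258 (mod 780).
From t ≡ 258 (mod 780) write t = 258 + 780s. Substituting into t ≡ 2 (mod 7) gives 780s ≡ 3 (mod 7), and since 3⁻¹ ≡ 5 (mod 7), s ≡ 1. Hence t ≡ 258 + 780·1 = 1038 (mod 5460).

1038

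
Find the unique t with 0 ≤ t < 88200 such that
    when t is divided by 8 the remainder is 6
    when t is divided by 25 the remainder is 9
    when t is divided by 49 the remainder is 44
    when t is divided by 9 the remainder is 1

The moduli are pairwise coprime; N = 8·25·49·9 = 88200.
N/8 = 11025; 11025 ≡ 1 (mod 8), inverse 1.
N/25 = 3528; 3528 ≡ 3 (mod 25); 3·17 ≡ 1, so inverse 17.
N/49 = 1800; 1800 ≡ 36 (mod 49); 36·15 ≡ 1, so inverse 15.
N/9 = 9800; 9800 ≡ 8 (mod 9); 8·8 ≡ 1, so inverse 8.
t ≡ 6·11025·1 + 9·3528·17 + 44·1800·15 + 1·9800·8 = 1872334.
1872334 mod 88200 = 20134.

20134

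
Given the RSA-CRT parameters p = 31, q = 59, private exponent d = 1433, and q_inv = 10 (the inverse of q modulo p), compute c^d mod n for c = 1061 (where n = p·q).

1002

d_p = d mod (p−1) = 1433 mod 30 = 23; d_q = d mod (q−1) = 41.
m₁ = c^(d_p) mod p: c ≡ 7 (mod 31), and 7^23 mod 31 = 10.
m₂ = c^(d_q) mod q: c ≡ 58 (mod 59), and 58^41 mod 59 = 58.
h = q_inv·(m₁ − m₂) mod p = 10·(10 − 58) mod 31 = 16.
m = m₂ + h·q = 58 + 16·59 = 1002.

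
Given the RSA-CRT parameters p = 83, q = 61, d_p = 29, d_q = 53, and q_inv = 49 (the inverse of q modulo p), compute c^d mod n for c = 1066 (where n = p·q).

936

m₁ = c^(d_p) mod p: c ≡ 70 (mod 83), and 70^29 mod 83 = 23.
m₂ = c^(d_q) mod q: c ≡ 29 (mod 61), and 29^53 mod 61 = 21.
h = q_inv·(m₁ − m₂) mod p = 49·(23 − 21) mod 83 = 15.
m = m₂ + h·q = 21 + 15·61 = 936.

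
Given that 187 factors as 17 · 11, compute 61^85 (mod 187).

Mod 17: 61 ≡ 10; by Fermat, exponent reduces to 85 mod 16 = 5; 10^5 ≡ 6 (mod 17).
Mod 11: 61 ≡ 6; by Fermat, exponent reduces to 85 mod 10 = 5; 6^5 ≡ 10 (mod 11).
Combine by CRT: x ≡ 6 (mod 17), x ≡ 10 (mod 11) ⇒ x ≡ 142 (mod 187).

142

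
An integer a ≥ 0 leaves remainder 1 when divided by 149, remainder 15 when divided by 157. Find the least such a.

From a ≡ 1 (mod 149) write a = 1 + 149t. Substituting into a ≡ 15 (mod 157) gives 149t ≡ 14 (mod 157), and since 149⁻¹ ≡ 98 (mod 157), t ≡ 116. Hence a ≡ 1 + 149·116 = 17285 (mod 23393).

17285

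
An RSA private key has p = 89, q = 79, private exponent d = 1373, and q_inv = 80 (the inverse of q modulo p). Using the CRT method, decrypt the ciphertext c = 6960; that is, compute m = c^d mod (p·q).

d_p = d mod (p−1) = 1373 mod 88 = 53; d_q = d mod (q−1) = 47.
m₁ = c^(d_p) mod p: c ≡ 18 (mod 89), and 18^53 mod 89 = 49.
m₂ = c^(d_q) mod q: c ≡ 8 (mod 79), and 8^47 mod 79 = 65.
h = q_inv·(m₁ − m₂) mod p = 80·(49 − 65) mod 89 = 55.
m = m₂ + h·q = 65 + 55·79 = 4410.

4410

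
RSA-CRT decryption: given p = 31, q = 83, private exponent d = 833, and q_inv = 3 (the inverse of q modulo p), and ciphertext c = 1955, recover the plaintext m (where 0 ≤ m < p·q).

d_p = d mod (p−1) = 833 mod 30 = 23; d_q = d mod (q−1) = 13.
m₁ = c^(d_p) mod p: c ≡ 2 (mod 31), and 2^23 mod 31 = 8.
m₂ = c^(d_q) mod q: c ≡ 46 (mod 83), and 46^13 mod 83 = 50.
h = q_inv·(m₁ − m₂) mod p = 3·(8 − 50) mod 31 = 29.
m = m₂ + h·q = 50 + 29·83 = 2457.

2457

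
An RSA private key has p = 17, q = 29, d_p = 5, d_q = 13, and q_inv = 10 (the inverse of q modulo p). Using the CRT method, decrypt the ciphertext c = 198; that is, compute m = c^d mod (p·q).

197

m₁ = c^(d_p) mod p: c ≡ 11 (mod 17), and 11^5 mod 17 = 10.
m₂ = c^(d_q) mod q: c ≡ 24 (mod 29), and 24^13 mod 29 = 23.
h = q_inv·(m₁ − m₂) mod p = 10·(10 − 23) mod 17 = 6.
m = m₂ + h·q = 23 + 6·29 = 197.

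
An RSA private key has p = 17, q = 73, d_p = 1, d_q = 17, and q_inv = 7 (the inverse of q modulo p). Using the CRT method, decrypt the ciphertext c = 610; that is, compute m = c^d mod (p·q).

1035

m₁ = c^(d_p) mod p: c ≡ 15 (mod 17), and 15^1 mod 17 = 15.
m₂ = c^(d_q) mod q: c ≡ 26 (mod 73), and 26^17 mod 73 = 13.
h = q_inv·(m₁ − m₂) mod p = 7·(15 − 13) mod 17 = 14.
m = m₂ + h·q = 13 + 14·73 = 1035.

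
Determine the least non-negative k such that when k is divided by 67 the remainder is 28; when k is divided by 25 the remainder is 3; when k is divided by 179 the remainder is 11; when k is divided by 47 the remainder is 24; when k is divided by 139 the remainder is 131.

1244174953

The moduli are pairwise coprime; N = 67·25·179·47·139 = 1958756725.
N/67 = 29235175; 29235175 ≡ 60 (mod 67); 60·19 ≡ 1, so inverse 19.
N/25 = 78350269; 78350269 ≡ 19 (mod 25); 19·4 ≡ 1, so inverse 4.
N/179 = 10942775; 10942775 ≡ 147 (mod 179); 147·151 ≡ 1, so inverse 151.
N/47 = 41675675; 41675675 ≡ 23 (mod 47); 23·45 ≡ 1, so inverse 45.
N/139 = 14091775; 14091775 ≡ 94 (mod 139); 94·105 ≡ 1, so inverse 105.
k ≡ 28·29235175·19 + 3·78350269·4 + 11·10942775·151 + 24·41675675·45 + 131·14091775·105 = 273511359728.
273511359728 mod 1958756725 = 1244174953.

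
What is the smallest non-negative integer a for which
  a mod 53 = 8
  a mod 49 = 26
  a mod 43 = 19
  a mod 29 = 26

The moduli are pairwise coprime; N = 53·49·43·29 = 3238459.
N/53 = 61103; 61103 ≡ 47 (mod 53); 47·44 ≡ 1, so inverse 44.
N/49 = 66091; 66091 ≡ 39 (mod 49); 39·44 ≡ 1, so inverse 44.
N/43 = 75313; 75313 ≡ 20 (mod 43); 20·28 ≡ 1, so inverse 28.
N/29 = 111671; 111671 ≡ 21 (mod 29); 21·18 ≡ 1, so inverse 18.
a ≡ 8·61103·44 + 26·66091·44 + 19·75313·28 + 26·111671·18 = 189444904.
189444904 mod 3238459 = 1614282.

1614282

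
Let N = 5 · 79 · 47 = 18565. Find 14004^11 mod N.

Mod 5: 14004 ≡ 4; by Fermat, exponent reduces to 11 mod 4 = 3; 4^3 ≡ 4 (mod 5).
Mod 79: 14004 ≡ 21; 21^11 ≡ 67 (mod 79).
Mod 47: 14004 ≡ 45; 45^11 ≡ 20 (mod 47).
Combine by CRT: x ≡ 4 (mod 5), x ≡ 67 (mod 79), x ≡ 20 (mod 47) ⇒ x ≡ 14919 (mod 18565).

14919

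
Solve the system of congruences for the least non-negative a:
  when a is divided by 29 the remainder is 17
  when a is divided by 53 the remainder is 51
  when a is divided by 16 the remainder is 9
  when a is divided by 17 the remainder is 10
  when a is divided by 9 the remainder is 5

3223193

The moduli are pairwise coprime; N = 29·53·16·17·9 = 3762576.
N/29 = 129744; 129744 ≡ 27 (mod 29); 27·14 ≡ 1, so inverse 14.
N/53 = 70992; 70992 ≡ 25 (mod 53); 25·17 ≡ 1, so inverse 17.
N/16 = 235161; 235161 ≡ 9 (mod 16); 9·9 ≡ 1, so inverse 9.
N/17 = 221328; 221328 ≡ 5 (mod 17); 5·7 ≡ 1, so inverse 7.
N/9 = 418064; 418064 ≡ 5 (mod 9); 5·2 ≡ 1, so inverse 2.
a ≡ 17·129744·14 + 51·70992·17 + 9·235161·9 + 10·221328·7 + 5·418064·2 = 131150777.
131150777 mod 3762576 = 3223193.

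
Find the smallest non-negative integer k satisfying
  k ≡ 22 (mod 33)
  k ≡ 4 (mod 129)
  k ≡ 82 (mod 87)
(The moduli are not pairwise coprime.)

gcd(33, 129) = 3 and 3 | (4 − 22), so the pair is consistent; merging gives k ≡ 649 (mod 1419), where 1419 = lcm(33, 129).
gcd(1419, 87) = 3 and 3 | (82 − 649), so the pair is consistent; merging gives k ≡ 12001 (mod 41151), where 41151 = lcm(1419, 87).
The solution is unique modulo lcm(33, 129, 87) = 41151.

12001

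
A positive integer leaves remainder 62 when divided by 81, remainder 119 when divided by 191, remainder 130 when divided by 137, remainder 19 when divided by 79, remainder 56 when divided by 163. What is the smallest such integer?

6772664726

From k ≡ 62 (mod 81) write k = 62 + 81t. Substituting into k ≡ 119 (mod 191) gives 81t ≡ 57 (mod 191), and since 81⁻¹ ≡ 158 (mod 191), t ≡ 29. Hence k ≡ 62 + 81·29 = 2411 (mod 15471).
From k ≡ 2411 (mod 15471) write k = 2411 + 15471t. Substituting into k ≡ 130 (mod 137) gives 15471t ≡ 48 (mod 137), and since 127⁻¹ ≡ 41 (mod 137), t ≡ 50. Hence k ≡ 2411 + 15471·50 = 775961 (mod 2119527).
From k ≡ 775961 (mod 2119527) write k = 775961 + 2119527t. Substituting into k ≡ 19 (mod 79) gives 2119527t ≡ 75 (mod 79), and since 36⁻¹ ≡ 11 (mod 79), t ≡ 35. Hence k ≡ 775961 + 2119527·35 = 74959406 (mod 167442633).
From k ≡ 74959406 (mod 167442633) write k = 74959406 + 167442633t. Substituting into k ≡ 56 (mod 163) gives 167442633t ≡ 112 (mod 163), and since 68⁻¹ ≡ 12 (mod 163), t ≡ 40. Hence k ≡ 74959406 + 167442633·40 = 6772664726 (mod 27293149179).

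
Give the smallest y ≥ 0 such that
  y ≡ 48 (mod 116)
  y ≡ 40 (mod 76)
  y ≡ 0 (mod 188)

85540

gcd(116, 76) = 4 and 4 | (40 − 48), so the pair is consistent; merging gives y ≡ 1788 (mod 2204), where 2204 = lcm(116, 76).
gcd(2204, 188) = 4 and 4 | (0 − 1788), so the pair is consistent; merging gives y ≡ 85540 (mod 103588), where 103588 = lcm(2204, 188).
The solution is unique modulo lcm(116, 76, 188) = 103588.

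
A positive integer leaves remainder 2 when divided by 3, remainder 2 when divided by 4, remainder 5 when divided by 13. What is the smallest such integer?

122

The moduli are pairwise coprime; N = 3·4·13 = 156.
N/3 = 52; 52 ≡ 1 (mod 3), inverse 1.
N/4 = 39; 39 ≡ 3 (mod 4); 3·3 ≡ 1, so inverse 3.
N/13 = 12; 12 ≡ 12 (mod 13); 12·12 ≡ 1, so inverse 12.
a ≡ 2·52·1 + 2·39·3 + 5·12·12 = 1058.
1058 mod 156 = 122.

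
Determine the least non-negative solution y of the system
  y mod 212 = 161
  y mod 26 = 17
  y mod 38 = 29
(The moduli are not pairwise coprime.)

Combine the congruences pairwise.
gcd(212, 26) = 2 and 2 | (17 − 161), so the pair is consistent; merging gives y ≡ 797 (mod 2756), where 2756 = lcm(212, 26).
gcd(2756, 38) = 2 and 2 | (29 − 797), so the pair is consistent; merging gives y ≡ 31113 (mod 52364), where 52364 = lcm(2756, 38).
The solution is unique modulo lcm(212, 26, 38) = 52364.

31113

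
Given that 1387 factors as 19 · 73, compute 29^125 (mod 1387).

Mod 19: 29 ≡ 10; by Fermat, exponent reduces to 125 mod 18 = 17; 10^17 ≡ 2 (mod 19).
Mod 73: 29 ≡ 29; by Fermat, exponent reduces to 125 mod 72 = 53; 29^53 ≡ 11 (mod 73).
Combine by CRT: x ≡ 2 (mod 19), x ≡ 11 (mod 73) ⇒ x ≡ 230 (mod 1387).

230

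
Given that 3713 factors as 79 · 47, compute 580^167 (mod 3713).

2822

Mod 79: 580 ≡ 27; by Fermat, exponent reduces to 167 mod 78 = 11; 27^11 ≡ 57 (mod 79).
Mod 47: 580 ≡ 16; by Fermat, exponent reduces to 167 mod 46 = 29; 16^29 ≡ 2 (mod 47).
Combine by CRT: x ≡ 57 (mod 79), x ≡ 2 (mod 47) ⇒ x ≡ 2822 (mod 3713).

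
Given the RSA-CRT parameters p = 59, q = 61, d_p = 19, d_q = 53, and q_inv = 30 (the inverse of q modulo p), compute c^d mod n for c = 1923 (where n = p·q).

m₁ = c^(d_p) mod p: c ≡ 35 (mod 59), and 35^19 mod 59 = 3.
m₂ = c^(d_q) mod q: c ≡ 32 (mod 61), and 32^53 mod 61 = 40.
h = q_inv·(m₁ − m₂) mod p = 30·(3 − 40) mod 59 = 11.
m = m₂ + h·q = 40 + 11·61 = 711.

711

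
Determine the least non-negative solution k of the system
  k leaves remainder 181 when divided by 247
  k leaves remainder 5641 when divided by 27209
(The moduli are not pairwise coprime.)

332149

gcd(247, 27209) = 13 and 13 | (5641 − 181), so the pair is consistent; merging gives k ≡ 332149 (mod 516971), where 516971 = lcm(247, 27209).
The solution is unique modulo lcm(247, 27209) = 516971.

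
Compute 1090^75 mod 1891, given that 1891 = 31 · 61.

621

Mod 31: 1090 ≡ 5; by Fermat, exponent reduces to 75 mod 30 = 15; 5^15 ≡ 1 (mod 31).
Mod 61: 1090 ≡ 53; by Fermat, exponent reduces to 75 mod 60 = 15; 53^15 ≡ 11 (mod 61).
Combine by CRT: x ≡ 1 (mod 31), x ≡ 11 (mod 61) ⇒ x ≡ 621 (mod 1891).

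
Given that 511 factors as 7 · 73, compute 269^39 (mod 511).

Mod 7: 269 ≡ 3; by Fermat, exponent reduces to 39 mod 6 = 3; 3^3 ≡ 6 (mod 7).
Mod 73: 269 ≡ 50; 50^39 ≡ 24 (mod 73).
Combine by CRT: x ≡ 6 (mod 7), x ≡ 24 (mod 73) ⇒ x ≡ 97 (mod 511).

97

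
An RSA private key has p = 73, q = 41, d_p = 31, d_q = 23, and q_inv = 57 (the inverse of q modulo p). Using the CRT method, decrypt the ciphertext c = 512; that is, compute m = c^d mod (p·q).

2629

m₁ = c^(d_p) mod p: c ≡ 1 (mod 73), and 1^31 mod 73 = 1.
m₂ = c^(d_q) mod q: c ≡ 20 (mod 41), and 20^23 mod 41 = 5.
h = q_inv·(m₁ − m₂) mod p = 57·(1 − 5) mod 73 = 64.
m = m₂ + h·q = 5 + 64·41 = 2629.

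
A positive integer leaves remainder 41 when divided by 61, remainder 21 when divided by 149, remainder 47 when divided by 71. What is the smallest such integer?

From t ≡ 41 (mod 61) write t = 41 + 61s. Substituting into t ≡ 21 (mod 149) gives 61s ≡ 129 (mod 149), and since 61⁻¹ ≡ 22 (mod 149), s ≡ 7. Hence t ≡ 41 + 61·7 = 468 (mod 9089).
From t ≡ 468 (mod 9089) write t = 468 + 9089s. Substituting into t ≡ 47 (mod 71) gives 9089s ≡ 5 (mod 71), and since 1⁻¹ ≡ 1 (mod 71), s ≡ 5. Hence t ≡ 468 + 9089·5 = 45913 (mod 645319).

45913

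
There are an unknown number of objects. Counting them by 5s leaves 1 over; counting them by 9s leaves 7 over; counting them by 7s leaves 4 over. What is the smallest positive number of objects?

151

From N ≡ 1 (mod 5) write N = 1 + 5t. Substituting into N ≡ 7 (mod 9) gives 5t ≡ 6 (mod 9), and since 5⁻¹ ≡ 2 (mod 9), t ≡ 3. Hence N ≡ 1 + 5·3 = 16 (mod 45).
From N ≡ 16 (mod 45) write N = 16 + 45t. Substituting into N ≡ 4 (mod 7) gives 45t ≡ 2 (mod 7), and since 3⁻¹ ≡ 5 (mod 7), t ≡ 3. Hence N ≡ 16 + 45·3 = 151 (mod 315).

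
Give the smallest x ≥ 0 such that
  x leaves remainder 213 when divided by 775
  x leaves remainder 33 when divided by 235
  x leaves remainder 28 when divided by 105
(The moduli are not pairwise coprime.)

242788

gcd(775, 235) = 5 and 5 | (33 − 213), so the pair is consistent; merging gives x ≡ 24238 (mod 36425), where 36425 = lcm(775, 235).
gcd(36425, 105) = 5 and 5 | (28 − 24238), so the pair is consistent; merging gives x ≡ 242788 (mod 764925), where 764925 = lcm(36425, 105).
The solution is unique modulo lcm(775, 235, 105) = 764925.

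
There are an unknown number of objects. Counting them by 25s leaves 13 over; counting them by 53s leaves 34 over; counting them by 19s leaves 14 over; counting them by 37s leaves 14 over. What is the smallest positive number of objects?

From N ≡ 13 (mod 25) write N = 13 + 25t. Substituting into N ≡ 34 (mod 53) gives 25t ≡ 21 (mod 53), and since 25⁻¹ ≡ 17 (mod 53), t ≡ 39. Hence N ≡ 13 + 25·39 = 988 (mod 1325).
From N ≡ 988 (mod 1325) write N = 988 + 1325t. Substituting into N ≡ 14 (mod 19) gives 1325t ≡ 14 (mod 19), and since 14⁻¹ ≡ 15 (mod 19), t ≡ 1. Hence N ≡ 988 + 1325·1 = 2313 (mod 25175).
From N ≡ 2313 (mod 25175) write N = 2313 + 25175t. Substituting into N ≡ 14 (mod 37) gives 25175t ≡ 32 (mod 37), and since 15⁻¹ ≡ 5 (mod 37), t ≡ 12. Hence N ≡ 2313 + 25175·12 = 304413 (mod 931475).

304413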